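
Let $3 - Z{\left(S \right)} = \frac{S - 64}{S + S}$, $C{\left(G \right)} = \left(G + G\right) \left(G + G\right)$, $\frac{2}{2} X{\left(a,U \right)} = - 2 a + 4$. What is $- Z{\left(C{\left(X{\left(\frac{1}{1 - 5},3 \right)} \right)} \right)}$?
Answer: $- \frac{469}{162} \approx -2.8951$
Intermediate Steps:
$X{\left(a,U \right)} = 4 - 2 a$ ($X{\left(a,U \right)} = - 2 a + 4 = 4 - 2 a$)
$C{\left(G \right)} = 4 G^{2}$ ($C{\left(G \right)} = 2 G 2 G = 4 G^{2}$)
$Z{\left(S \right)} = 3 - \frac{-64 + S}{2 S}$ ($Z{\left(S \right)} = 3 - \frac{S - 64}{S + S} = 3 - \frac{-64 + S}{2 S}$)
$- Z{\left(C{\left(X{\left(\frac{1}{1 - 5},3 \right)} \right)} \right)} = - (\frac{5}{2} + \frac{32}{4 \left(4 - \frac{2}{1 - 5}\right)^{2}}) = - (\frac{5}{2} + \frac{32}{4 \left(4 - \frac{2}{-4}\right)^{2}}) = - (\frac{5}{2} + \frac{32}{4 \left(4 - - \frac{1}{2}\right)^{2}}) = - (\frac{5}{2} + \frac{32}{4 \left(4 + \frac{1}{2}\right)^{2}}) = - (\frac{5}{2} + \frac{32}{4 \left(\frac{9}{2}\right)^{2}}) = - (\frac{5}{2} + \frac{32}{4 \cdot \frac{81}{4}}) = - (\frac{5}{2} + \frac{32}{81}) = \left(-1\right) \frac{469}{162} = - \frac{469}{162}$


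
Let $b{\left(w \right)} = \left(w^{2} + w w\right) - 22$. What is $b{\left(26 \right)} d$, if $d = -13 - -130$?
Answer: $155610$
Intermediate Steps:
$b{\left(w \right)} = -22 + 2 w^{2}$ ($b{\left(w \right)} = \left(w^{2} + w^{2}\right) - 22 = 2 w^{2} - 22 = -22 + 2 w^{2}$)
$d = 117$ ($d = -13 + 130 = 117$)
$b{\left(26 \right)} d = \left(-22 + 2 \cdot 26^{2}\right) 117 = \left(-22 + 2 \cdot 676\right) 117 = \left(-22 + 1352\right) 117 = 1330 \cdot 117 = 155610$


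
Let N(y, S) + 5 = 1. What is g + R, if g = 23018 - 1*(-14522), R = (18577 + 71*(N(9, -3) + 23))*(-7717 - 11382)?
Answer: -380529134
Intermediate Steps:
N(y, S) = -4 (N(y, S) = -5 + 1 = -4)
R = -380566674 (R = (18577 + 71*(-4 + 23))*(-7717 - 11382) = (18577 + 71*19)*(-19099) = (18577 + 1349)*(-19099) = 19926*(-19099) = -380566674)
g = 37540 (g = 23018 + 14522 = 37540)
g + R = 37540 - 380566674 = -380529134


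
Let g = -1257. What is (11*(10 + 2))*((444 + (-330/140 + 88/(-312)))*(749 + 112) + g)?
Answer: 649942986/13 ≈ 4.9996e+7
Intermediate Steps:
(11*(10 + 2))*((444 + (-330/140 + 88/(-312)))*(749 + 112) + g) = (11*(10 + 2))*((444 + (-330/140 + 88/(-312)))*(749 + 112) - 1257) = (11*12)*((444 + (-330*1/140 + 88*(-1/312)))*861 - 1257) = 132*((444 + (-33/14 - 11/39))*861 - 1257) = 132*((444 - 1441/546)*861 - 1257) = 132*((240983/546)*861 - 1257) = 132*(9880303/26 - 1257) = 132*(9847621/26) = 649942986/13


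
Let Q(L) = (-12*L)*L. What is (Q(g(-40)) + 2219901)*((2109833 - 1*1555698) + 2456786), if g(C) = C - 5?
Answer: 6610781158521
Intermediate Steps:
g(C) = -5 + C
Q(L) = -12*L²
(Q(g(-40)) + 2219901)*((2109833 - 1*1555698) + 2456786) = (-12*(-5 - 40)² + 2219901)*((2109833 - 1*1555698) + 2456786) = (-12*(-45)² + 2219901)*((2109833 - 1555698) + 2456786) = (-12*2025 + 2219901)*(554135 + 2456786) = (-24300 + 2219901)*3010921 = 2195601*3010921 = 6610781158521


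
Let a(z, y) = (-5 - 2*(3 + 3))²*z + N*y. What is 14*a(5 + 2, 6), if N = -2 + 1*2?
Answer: 28322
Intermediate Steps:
N = 0 (N = -2 + 2 = 0)
a(z, y) = 289*z (a(z, y) = (-5 - 2*(3 + 3))²*z + 0*y = (-5 - 2*6)²*z + 0 = (-5 - 12)²*z + 0 = (-17)²*z + 0 = 289*z + 0 = 289*z)
14*a(5 + 2, 6) = 14*(289*(5 + 2)) = 14*(289*7) = 14*2023 = 28322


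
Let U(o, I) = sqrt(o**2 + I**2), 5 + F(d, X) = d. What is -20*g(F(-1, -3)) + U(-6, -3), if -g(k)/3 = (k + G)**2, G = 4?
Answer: 240 + 3*sqrt(5) ≈ 246.71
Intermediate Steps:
F(d, X) = -5 + d
g(k) = -3*(4 + k)**2 (g(k) = -3*(k + 4)**2 = -3*(4 + k)**2)
U(o, I) = sqrt(I**2 + o**2)
-20*g(F(-1, -3)) + U(-6, -3) = -(-60)*(4 + (-5 - 1))**2 + sqrt((-3)**2 + (-6)**2) = -(-60)*(4 - 6)**2 + sqrt(9 + 36) = -(-60)*(-2)**2 + sqrt(45) = -(-60)*4 + 3*sqrt(5) = -20*(-12) + 3*sqrt(5) = 240 + 3*sqrt(5)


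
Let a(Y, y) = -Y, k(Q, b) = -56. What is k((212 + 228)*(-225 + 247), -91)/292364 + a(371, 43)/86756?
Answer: -28331345/6341082796 ≈ -0.0044679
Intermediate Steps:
k((212 + 228)*(-225 + 247), -91)/292364 + a(371, 43)/86756 = -56/292364 - 1*371/86756 = -56*1/292364 - 371*1/86756 = -14/73091 - 371/86756 = -28331345/6341082796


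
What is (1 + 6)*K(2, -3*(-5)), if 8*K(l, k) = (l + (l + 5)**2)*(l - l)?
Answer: 0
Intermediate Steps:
K(l, k) = 0 (K(l, k) = ((l + (l + 5)**2)*(l - l))/8 = ((l + (5 + l)**2)*0)/8 = (1/8)*0 = 0)
(1 + 6)*K(2, -3*(-5)) = (1 + 6)*0 = 7*0 = 0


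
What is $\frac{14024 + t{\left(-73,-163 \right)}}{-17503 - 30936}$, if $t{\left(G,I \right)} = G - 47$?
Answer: $- \frac{13904}{48439} \approx -0.28704$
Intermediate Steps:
$t{\left(G,I \right)} = -47 + G$
$\frac{14024 + t{\left(-73,-163 \right)}}{-17503 - 30936} = \frac{14024 - 120}{-17503 - 30936} = \frac{14024 - 120}{-48439} = 13904 \left(- \frac{1}{48439}\right) = - \frac{13904}{48439}$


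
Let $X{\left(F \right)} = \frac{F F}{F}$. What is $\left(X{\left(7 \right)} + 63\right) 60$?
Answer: $4200$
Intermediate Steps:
$X{\left(F \right)} = F$ ($X{\left(F \right)} = \frac{F^{2}}{F} = F$)
$\left(X{\left(7 \right)} + 63\right) 60 = \left(7 + 63\right) 60 = 70 \cdot 60 = 4200$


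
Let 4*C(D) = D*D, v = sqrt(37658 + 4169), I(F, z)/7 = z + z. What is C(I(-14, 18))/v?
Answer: 15876*sqrt(41827)/41827 ≈ 77.627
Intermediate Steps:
I(F, z) = 14*z (I(F, z) = 7*(z + z) = 7*(2*z) = 14*z)
v = sqrt(41827) ≈ 204.52
C(D) = D**2/4 (C(D) = (D*D)/4 = D**2/4)
C(I(-14, 18))/v = ((14*18)**2/4)/(sqrt(41827)) = ((1/4)*252**2)*(sqrt(41827)/41827) = ((1/4)*63504)*(sqrt(41827)/41827) = 15876*(sqrt(41827)/41827) = 15876*sqrt(41827)/41827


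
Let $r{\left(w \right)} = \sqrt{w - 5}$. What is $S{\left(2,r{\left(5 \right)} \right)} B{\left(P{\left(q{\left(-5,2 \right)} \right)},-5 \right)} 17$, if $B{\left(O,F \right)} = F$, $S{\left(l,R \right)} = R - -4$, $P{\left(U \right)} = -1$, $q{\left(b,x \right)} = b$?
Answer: $-340$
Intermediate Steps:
$r{\left(w \right)} = \sqrt{-5 + w}$
$S{\left(l,R \right)} = 4 + R$ ($S{\left(l,R \right)} = R + 4 = 4 + R$)
$S{\left(2,r{\left(5 \right)} \right)} B{\left(P{\left(q{\left(-5,2 \right)} \right)},-5 \right)} 17 = \left(4 + \sqrt{-5 + 5}\right) \left(-5\right) 17 = \left(4 + \sqrt{0}\right) \left(-5\right) 17 = \left(4 + 0\right) \left(-5\right) 17 = 4 \left(-5\right) 17 = \left(-20\right) 17 = -340$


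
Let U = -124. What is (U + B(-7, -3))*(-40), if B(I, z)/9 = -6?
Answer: 7120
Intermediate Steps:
B(I, z) = -54 (B(I, z) = 9*(-6) = -54)
(U + B(-7, -3))*(-40) = (-124 - 54)*(-40) = -178*(-40) = 7120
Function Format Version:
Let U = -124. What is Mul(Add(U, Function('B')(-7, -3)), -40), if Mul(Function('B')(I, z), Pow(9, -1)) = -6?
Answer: 7120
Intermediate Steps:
Function('B')(I, z) = -54 (Function('B')(I, z) = Mul(9, -6) = -54)
Mul(Add(U, Function('B')(-7, -3)), -40) = Mul(Add(-124, -54), -40) = Mul(-178, -40) = 7120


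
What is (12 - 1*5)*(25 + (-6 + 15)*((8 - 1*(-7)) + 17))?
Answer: 2191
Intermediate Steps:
(12 - 1*5)*(25 + (-6 + 15)*((8 - 1*(-7)) + 17)) = (12 - 5)*(25 + 9*((8 + 7) + 17)) = 7*(25 + 9*(15 + 17)) = 7*(25 + 9*32) = 7*(25 + 288) = 7*313 = 2191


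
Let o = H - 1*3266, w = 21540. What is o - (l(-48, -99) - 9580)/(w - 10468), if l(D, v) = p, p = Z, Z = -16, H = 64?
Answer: -8860737/2768 ≈ -3201.1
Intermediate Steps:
p = -16
l(D, v) = -16
o = -3202 (o = 64 - 1*3266 = 64 - 3266 = -3202)
o - (l(-48, -99) - 9580)/(w - 10468) = -3202 - (-16 - 9580)/(21540 - 10468) = -3202 - (-9596)/11072 = -3202 - 1*(-2399/2768) = -3202 + 2399/2768 = -8860737/2768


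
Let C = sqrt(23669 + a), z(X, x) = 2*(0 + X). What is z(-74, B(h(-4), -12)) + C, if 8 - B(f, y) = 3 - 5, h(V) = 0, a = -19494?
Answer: -148 + 5*sqrt(167) ≈ -83.386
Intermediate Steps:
B(f, y) = 10 (B(f, y) = 8 - (3 - 5) = 8 - 1*(-2) = 8 + 2 = 10)
z(X, x) = 2*X
C = 5*sqrt(167) (C = sqrt(23669 - 19494) = sqrt(4175) = 5*sqrt(167) ≈ 64.614)
z(-74, B(h(-4), -12)) + C = 2*(-74) + 5*sqrt(167) = -148 + 5*sqrt(167)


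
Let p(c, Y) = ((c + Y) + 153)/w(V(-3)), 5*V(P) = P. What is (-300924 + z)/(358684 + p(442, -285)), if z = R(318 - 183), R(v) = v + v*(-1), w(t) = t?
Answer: -34722/41327 ≈ -0.84018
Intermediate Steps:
V(P) = P/5
R(v) = 0 (R(v) = v - v = 0)
z = 0
p(c, Y) = -255 - 5*Y/3 - 5*c/3 (p(c, Y) = ((c + Y) + 153)/(((⅕)*(-3))) = ((Y + c) + 153)/(-⅗) = (153 + Y + c)*(-5/3) = -255 - 5*Y/3 - 5*c/3)
(-300924 + z)/(358684 + p(442, -285)) = (-300924 + 0)/(358684 + (-255 - 5/3*(-285) - 5/3*442)) = -300924/(358684 + (-255 + 475 - 2210/3)) = -300924/(358684 - 1550/3) = -300924/1074502/3 = -300924*3/1074502 = -34722/41327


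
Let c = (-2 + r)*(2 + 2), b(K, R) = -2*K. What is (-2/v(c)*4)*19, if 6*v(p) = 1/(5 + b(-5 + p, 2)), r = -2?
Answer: -42864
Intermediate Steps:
c = -16 (c = (-2 - 2)*(2 + 2) = -4*4 = -16)
v(p) = 1/(6*(15 - 2*p)) (v(p) = 1/(6*(5 - 2*(-5 + p))) = 1/(6*(5 + (10 - 2*p))) = 1/(6*(15 - 2*p)))
(-2/v(c)*4)*19 = (-2/((-1/(-90 + 12*(-16))))*4)*19 = (-2/((-1/(-90 - 192)))*4)*19 = (-2/((-1/(-282)))*4)*19 = (-2/((-1*(-1/282)))*4)*19 = (-2/1/282*4)*19 = (-2*282*4)*19 = -564*4*19 = -2256*19 = -42864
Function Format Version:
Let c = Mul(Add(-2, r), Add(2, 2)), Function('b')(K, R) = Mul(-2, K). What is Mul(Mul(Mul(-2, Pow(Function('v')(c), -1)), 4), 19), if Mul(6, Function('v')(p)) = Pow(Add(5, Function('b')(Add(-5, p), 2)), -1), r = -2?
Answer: -42864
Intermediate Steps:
c = -16 (c = Mul(Add(-2, -2), Add(2, 2)) = Mul(-4, 4) = -16)
Function('v')(p) = Mul(Rational(1, 6), Pow(Add(15, Mul(-2, p)), -1)) (Function('v')(p) = Mul(Rational(1, 6), Pow(Add(5, Mul(-2, Add(-5, p))), -1)) = Mul(Rational(1, 6), Pow(Add(5, Add(10, Mul(-2, p))), -1)) = Mul(Rational(1, 6), Pow(Add(15, Mul(-2, p)), -1)))
Mul(Mul(Mul(-2, Pow(Function('v')(c), -1)), 4), 19) = Mul(Mul(Mul(-2, Pow(Mul(-1, Pow(Add(-90, Mul(12, -16)), -1)), -1)), 4), 19) = Mul(Mul(Mul(-2, Pow(Mul(-1, Pow(Add(-90, -192), -1)), -1)), 4), 19) = Mul(Mul(Mul(-2, Pow(Mul(-1, Pow(-282, -1)), -1)), 4), 19) = Mul(Mul(Mul(-2, Pow(Mul(-1, Rational(-1, 282)), -1)), 4), 19) = Mul(Mul(Mul(-2, Pow(Rational(1, 282), -1)), 4), 19) = Mul(Mul(Mul(-2, 282), 4), 19) = Mul(Mul(-564, 4), 19) = Mul(-2256, 19) = -42864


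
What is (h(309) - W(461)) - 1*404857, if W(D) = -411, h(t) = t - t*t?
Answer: -499618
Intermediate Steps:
h(t) = t - t²
(h(309) - W(461)) - 1*404857 = (309*(1 - 1*309) - 1*(-411)) - 1*404857 = (309*(1 - 309) + 411) - 404857 = (309*(-308) + 411) - 404857 = (-95172 + 411) - 404857 = -94761 - 404857 = -499618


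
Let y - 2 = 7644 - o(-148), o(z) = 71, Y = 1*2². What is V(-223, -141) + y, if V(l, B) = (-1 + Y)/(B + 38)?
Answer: 780222/103 ≈ 7575.0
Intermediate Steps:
Y = 4 (Y = 1*4 = 4)
V(l, B) = 3/(38 + B) (V(l, B) = (-1 + 4)/(B + 38) = 3/(38 + B))
y = 7575 (y = 2 + (7644 - 1*71) = 2 + (7644 - 71) = 2 + 7573 = 7575)
V(-223, -141) + y = 3/(38 - 141) + 7575 = 3/(-103) + 7575 = 3*(-1/103) + 7575 = -3/103 + 7575 = 780222/103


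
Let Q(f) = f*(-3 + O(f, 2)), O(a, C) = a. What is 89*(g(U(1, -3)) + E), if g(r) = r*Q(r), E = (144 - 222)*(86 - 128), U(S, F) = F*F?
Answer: 334818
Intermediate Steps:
U(S, F) = F²
E = 3276 (E = -78*(-42) = 3276)
Q(f) = f*(-3 + f)
g(r) = r²*(-3 + r) (g(r) = r*(r*(-3 + r)) = r²*(-3 + r))
89*(g(U(1, -3)) + E) = 89*(((-3)²)²*(-3 + (-3)²) + 3276) = 89*(9²*(-3 + 9) + 3276) = 89*(81*6 + 3276) = 89*(486 + 3276) = 89*3762 = 334818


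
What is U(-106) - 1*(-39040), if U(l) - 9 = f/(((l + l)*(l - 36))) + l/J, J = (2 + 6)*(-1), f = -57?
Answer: 1175929917/30104 ≈ 39062.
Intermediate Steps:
J = -8 (J = 8*(-1) = -8)
U(l) = 9 - l/8 - 57/(2*l*(-36 + l)) (U(l) = 9 + (-57*1/((l - 36)*(l + l)) + l/(-8)) = 9 + (-57*1/(2*l*(-36 + l)) + l*(-1/8)) = 9 + (-57*1/(2*l*(-36 + l)) - l/8) = 9 + (-57/(2*l*(-36 + l)) - l/8) = 9 + (-l/8 - 57/(2*l*(-36 + l))) = 9 - l/8 - 57/(2*l*(-36 + l)))
U(-106) - 1*(-39040) = (1/8)*(-228 - 1*(-106)**3 - 2592*(-106) + 108*(-106)**2)/(-106*(-36 - 106)) - 1*(-39040) = (1/8)*(-1/106)*(-228 - 1*(-1191016) + 274752 + 108*11236)/(-142) + 39040 = (1/8)*(-1/106)*(-1/142)*(-228 + 1191016 + 274752 + 1213488) + 39040 = (1/8)*(-1/106)*(-1/142)*2679028 + 39040 = 669757/30104 + 39040 = 1175929917/30104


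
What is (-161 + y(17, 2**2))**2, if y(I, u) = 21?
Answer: 19600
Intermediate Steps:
(-161 + y(17, 2**2))**2 = (-161 + 21)**2 = (-140)**2 = 19600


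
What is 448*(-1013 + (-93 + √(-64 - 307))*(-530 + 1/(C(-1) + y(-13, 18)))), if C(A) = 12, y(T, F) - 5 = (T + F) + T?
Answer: 64870400/3 - 2136512*I*√371/9 ≈ 2.1623e+7 - 4.5725e+6*I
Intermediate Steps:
y(T, F) = 5 + F + 2*T (y(T, F) = 5 + ((T + F) + T) = 5 + ((F + T) + T) = 5 + (F + 2*T) = 5 + F + 2*T)
448*(-1013 + (-93 + √(-64 - 307))*(-530 + 1/(C(-1) + y(-13, 18)))) = 448*(-1013 + (-93 + √(-64 - 307))*(-530 + 1/(12 + (5 + 18 + 2*(-13))))) = 448*(-1013 + (-93 + √(-371))*(-530 + 1/(12 + (5 + 18 - 26)))) = 448*(-1013 + (-93 + I*√371)*(-530 + 1/(12 - 3))) = 448*(-1013 + (-93 + I*√371)*(-530 + 1/9)) = 448*(-1013 + (-93 + I*√371)*(-530 + ⅑)) = 448*(-1013 + (-93 + I*√371)*(-4769/9)) = 448*(-1013 + (147839/3 - 4769*I*√371/9)) = 448*(144800/3 - 4769*I*√371/9) = 64870400/3 - 2136512*I*√371/9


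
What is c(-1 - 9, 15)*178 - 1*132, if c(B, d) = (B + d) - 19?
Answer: -2624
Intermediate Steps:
c(B, d) = -19 + B + d
c(-1 - 9, 15)*178 - 1*132 = (-19 + (-1 - 9) + 15)*178 - 1*132 = (-19 - 10 + 15)*178 - 132 = -14*178 - 132 = -2492 - 132 = -2624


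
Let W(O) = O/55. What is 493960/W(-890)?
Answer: -2716780/89 ≈ -30526.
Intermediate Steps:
W(O) = O/55 (W(O) = O*(1/55) = O/55)
493960/W(-890) = 493960/(((1/55)*(-890))) = 493960/(-178/11) = 493960*(-11/178) = -2716780/89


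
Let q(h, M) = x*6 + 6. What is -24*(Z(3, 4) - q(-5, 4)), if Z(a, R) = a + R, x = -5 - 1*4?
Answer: -1320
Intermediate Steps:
x = -9 (x = -5 - 4 = -9)
Z(a, R) = R + a
q(h, M) = -48 (q(h, M) = -9*6 + 6 = -54 + 6 = -48)
-24*(Z(3, 4) - q(-5, 4)) = -24*((4 + 3) - 1*(-48)) = -24*(7 + 48) = -24*55 = -1320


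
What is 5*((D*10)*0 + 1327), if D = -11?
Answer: 6635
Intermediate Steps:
5*((D*10)*0 + 1327) = 5*(-11*10*0 + 1327) = 5*(-110*0 + 1327) = 5*(0 + 1327) = 5*1327 = 6635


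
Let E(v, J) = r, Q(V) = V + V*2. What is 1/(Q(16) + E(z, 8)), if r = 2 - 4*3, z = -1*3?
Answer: 1/38 ≈ 0.026316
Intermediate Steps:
z = -3
r = -10 (r = 2 - 12 = -10)
Q(V) = 3*V (Q(V) = V + 2*V = 3*V)
E(v, J) = -10
1/(Q(16) + E(z, 8)) = 1/(3*16 - 10) = 1/(48 - 10) = 1/38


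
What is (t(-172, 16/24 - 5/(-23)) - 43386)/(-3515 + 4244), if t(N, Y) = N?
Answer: -43558/729 ≈ -59.750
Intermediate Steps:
(t(-172, 16/24 - 5/(-23)) - 43386)/(-3515 + 4244) = (-172 - 43386)/(-3515 + 4244) = -43558/729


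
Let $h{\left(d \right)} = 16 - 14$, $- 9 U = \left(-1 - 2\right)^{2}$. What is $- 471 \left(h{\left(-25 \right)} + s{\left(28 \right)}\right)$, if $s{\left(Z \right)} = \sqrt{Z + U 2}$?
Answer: $-942 - 471 \sqrt{26} \approx -3343.6$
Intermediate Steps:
$U = -1$ ($U = - \frac{\left(-1 - 2\right)^{2}}{9} = - \frac{\left(-3\right)^{2}}{9} = \left(- \frac{1}{9}\right) 9 = -1$)
$s{\left(Z \right)} = \sqrt{-2 + Z}$ ($s{\left(Z \right)} = \sqrt{Z - 2} = \sqrt{-2 + Z}$)
$h{\left(d \right)} = 2$ ($h{\left(d \right)} = 16 - 14 = 2$)
$- 471 \left(h{\left(-25 \right)} + s{\left(28 \right)}\right) = - 471 \left(2 + \sqrt{-2 + 28}\right) = - 471 \left(2 + \sqrt{26}\right) = -942 - 471 \sqrt{26}$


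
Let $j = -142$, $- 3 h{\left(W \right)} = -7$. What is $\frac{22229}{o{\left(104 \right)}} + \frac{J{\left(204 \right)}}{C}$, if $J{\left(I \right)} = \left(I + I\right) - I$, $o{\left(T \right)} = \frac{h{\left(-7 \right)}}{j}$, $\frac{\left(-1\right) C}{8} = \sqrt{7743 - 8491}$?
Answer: $- \frac{9469554}{7} + \frac{3 i \sqrt{187}}{44} \approx -1.3528 \cdot 10^{6} + 0.93237 i$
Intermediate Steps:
$h{\left(W \right)} = \frac{7}{3}$ ($h{\left(W \right)} = \left(- \frac{1}{3}\right) \left(-7\right) = \frac{7}{3}$)
$C = - 16 i \sqrt{187}$ ($C = - 8 \sqrt{7743 - 8491} = - 8 \sqrt{-748} = - 8 \cdot 2 i \sqrt{187} = - 16 i \sqrt{187} \approx - 218.8 i$)
$o{\left(T \right)} = - \frac{7}{426}$ ($o{\left(T \right)} = \frac{7}{3 \left(-142\right)} = \frac{7}{3} \left(- \frac{1}{142}\right) = - \frac{7}{426}$)
$J{\left(I \right)} = I$ ($J{\left(I \right)} = 2 I - I = I$)
$\frac{22229}{o{\left(104 \right)}} + \frac{J{\left(204 \right)}}{C} = \frac{22229}{- \frac{7}{426}} + \frac{204}{\left(-16\right) i \sqrt{187}} = 22229 \left(- \frac{426}{7}\right) + 204 \frac{i \sqrt{187}}{2992} = - \frac{9469554}{7} + \frac{3 i \sqrt{187}}{44}$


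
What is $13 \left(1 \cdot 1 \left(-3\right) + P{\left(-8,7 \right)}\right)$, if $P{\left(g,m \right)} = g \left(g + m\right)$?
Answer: $65$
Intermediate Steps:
$13 \left(1 \cdot 1 \left(-3\right) + P{\left(-8,7 \right)}\right) = 13 \left(1 \cdot 1 \left(-3\right) - 8 \left(-8 + 7\right)\right) = 13 \left(1 \left(-3\right) - -8\right) = 13 \left(-3 + 8\right) = 13 \cdot 5 = 65$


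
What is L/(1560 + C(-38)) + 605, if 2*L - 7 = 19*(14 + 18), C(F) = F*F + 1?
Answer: 727333/1202 ≈ 605.10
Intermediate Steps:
C(F) = 1 + F² (C(F) = F² + 1 = 1 + F²)
L = 615/2 (L = 7/2 + (19*(14 + 18))/2 = 7/2 + (19*32)/2 = 7/2 + (½)*608 = 7/2 + 304 = 615/2 ≈ 307.50)
L/(1560 + C(-38)) + 605 = (615/2)/(1560 + (1 + (-38)²)) + 605 = (615/2)/(1560 + (1 + 1444)) + 605 = (615/2)/(1560 + 1445) + 605 = (615/2)/3005 + 605 = (1/3005)*(615/2) + 605 = 123/1202 + 605 = 727333/1202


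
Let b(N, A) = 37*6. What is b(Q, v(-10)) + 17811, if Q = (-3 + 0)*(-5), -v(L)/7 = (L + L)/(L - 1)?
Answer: 18033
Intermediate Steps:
v(L) = -14*L/(-1 + L) (v(L) = -7*(L + L)/(L - 1) = -7*2*L/(-1 + L) = -14*L/(-1 + L))
Q = 15 (Q = -3*(-5) = 15)
b(N, A) = 222
b(Q, v(-10)) + 17811 = 222 + 17811 = 18033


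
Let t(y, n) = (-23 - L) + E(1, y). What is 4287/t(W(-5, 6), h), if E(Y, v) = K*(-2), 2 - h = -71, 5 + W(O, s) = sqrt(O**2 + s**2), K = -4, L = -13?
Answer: -4287/2 ≈ -2143.5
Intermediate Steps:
W(O, s) = -5 + sqrt(O**2 + s**2)
h = 73 (h = 2 - 1*(-71) = 2 + 71 = 73)
E(Y, v) = 8 (E(Y, v) = -4*(-2) = 8)
t(y, n) = -2 (t(y, n) = (-23 - 1*(-13)) + 8 = (-23 + 13) + 8 = -10 + 8 = -2)
4287/t(W(-5, 6), h) = 4287/(-2) = 4287*(-1/2) = -4287/2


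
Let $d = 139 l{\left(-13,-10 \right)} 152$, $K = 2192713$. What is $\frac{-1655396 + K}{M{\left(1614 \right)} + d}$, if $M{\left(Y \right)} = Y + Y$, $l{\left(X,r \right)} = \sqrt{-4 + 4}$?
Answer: $\frac{537317}{3228} \approx 166.46$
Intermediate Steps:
$l{\left(X,r \right)} = 0$ ($l{\left(X,r \right)} = \sqrt{0} = 0$)
$M{\left(Y \right)} = 2 Y$
$d = 0$ ($d = 139 \cdot 0 \cdot 152 = 0 \cdot 152 = 0$)
$\frac{-1655396 + K}{M{\left(1614 \right)} + d} = \frac{-1655396 + 2192713}{2 \cdot 1614 + 0} = \frac{537317}{3228 + 0} = \frac{537317}{3228}$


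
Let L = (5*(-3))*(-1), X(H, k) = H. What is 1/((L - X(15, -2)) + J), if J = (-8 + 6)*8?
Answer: -1/16 ≈ -0.062500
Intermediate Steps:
J = -16 (J = -2*8 = -16)
L = 15 (L = -15*(-1) = 15)
1/((L - X(15, -2)) + J) = 1/((15 - 1*15) - 16) = 1/((15 - 15) - 16) = 1/(0 - 16) = 1/(-16) = -1/16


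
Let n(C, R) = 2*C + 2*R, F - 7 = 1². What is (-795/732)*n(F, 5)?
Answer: -3445/122 ≈ -28.238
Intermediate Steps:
F = 8 (F = 7 + 1² = 7 + 1 = 8)
(-795/732)*n(F, 5) = (-795/732)*(2*8 + 2*5) = (-795*1/732)*(16 + 10) = -265/244*26 = -3445/122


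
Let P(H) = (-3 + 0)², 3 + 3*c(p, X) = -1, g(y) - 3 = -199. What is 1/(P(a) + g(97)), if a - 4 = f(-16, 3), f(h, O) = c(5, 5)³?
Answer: -1/187 ≈ -0.0053476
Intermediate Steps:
g(y) = -196 (g(y) = 3 - 199 = -196)
c(p, X) = -4/3 (c(p, X) = -1 + (⅓)*(-1) = -1 - ⅓ = -4/3)
f(h, O) = -64/27 (f(h, O) = (-4/3)³ = -64/27)
a = 44/27 (a = 4 - 64/27 = 44/27 ≈ 1.6296)
P(H) = 9 (P(H) = (-3)² = 9)
1/(P(a) + g(97)) = 1/(9 - 196) = 1/(-187) = -1/187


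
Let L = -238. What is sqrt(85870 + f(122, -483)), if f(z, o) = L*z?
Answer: sqrt(56834) ≈ 238.40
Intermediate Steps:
f(z, o) = -238*z
sqrt(85870 + f(122, -483)) = sqrt(85870 - 238*122) = sqrt(85870 - 29036) = sqrt(56834)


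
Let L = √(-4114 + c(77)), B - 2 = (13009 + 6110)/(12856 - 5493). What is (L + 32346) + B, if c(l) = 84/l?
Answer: 238197443/7363 + I*√497662/11 ≈ 32351.0 + 64.132*I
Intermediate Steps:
B = 33845/7363 (B = 2 + (13009 + 6110)/(12856 - 5493) = 2 + 19119/7363 = 33845/7363 ≈ 4.5966)
L = I*√497662/11 (L = √(-4114 + 84/77) = √(-4114 + 84*(1/77)) = √(-4114 + 12/11) = √(-45242/11) = I*√497662/11 ≈ 64.132*I)
(L + 32346) + B = (I*√497662/11 + 32346) + 33845/7363 = (32346 + I*√497662/11) + 33845/7363 = 238197443/7363 + I*√497662/11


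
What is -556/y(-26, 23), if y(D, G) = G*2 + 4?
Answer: -278/25 ≈ -11.120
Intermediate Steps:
y(D, G) = 4 + 2*G (y(D, G) = 2*G + 4 = 4 + 2*G)
-556/y(-26, 23) = -556/(4 + 2*23) = -556/(4 + 46) = -556/50 = -556*1/50 = -278/25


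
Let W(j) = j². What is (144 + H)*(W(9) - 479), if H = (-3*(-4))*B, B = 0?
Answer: -57312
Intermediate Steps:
H = 0 (H = -3*(-4)*0 = 12*0 = 0)
(144 + H)*(W(9) - 479) = (144 + 0)*(9² - 479) = 144*(81 - 479) = 144*(-398) = -57312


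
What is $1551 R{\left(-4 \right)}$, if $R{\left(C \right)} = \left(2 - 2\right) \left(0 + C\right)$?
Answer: $0$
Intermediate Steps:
$R{\left(C \right)} = 0$ ($R{\left(C \right)} = 0 C = 0$)
$1551 R{\left(-4 \right)} = 1551 \cdot 0 = 0$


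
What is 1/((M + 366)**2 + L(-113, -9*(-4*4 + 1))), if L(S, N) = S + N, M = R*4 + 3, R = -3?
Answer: 1/127471 ≈ 7.8449e-6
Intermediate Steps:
M = -9 (M = -3*4 + 3 = -12 + 3 = -9)
L(S, N) = N + S
1/((M + 366)**2 + L(-113, -9*(-4*4 + 1))) = 1/((-9 + 366)**2 + (-9*(-4*4 + 1) - 113)) = 1/(357**2 + (-9*(-16 + 1) - 113)) = 1/(127449 + (-9*(-15) - 113)) = 1/(127449 + (135 - 113)) = 1/(127449 + 22) = 1/127471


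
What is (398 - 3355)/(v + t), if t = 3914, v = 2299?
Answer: -2957/6213 ≈ -0.47594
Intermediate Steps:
(398 - 3355)/(v + t) = (398 - 3355)/(2299 + 3914) = -2957/6213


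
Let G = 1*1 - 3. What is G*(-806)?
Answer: 1612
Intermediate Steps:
G = -2 (G = 1 - 3 = -2)
G*(-806) = -2*(-806) = 1612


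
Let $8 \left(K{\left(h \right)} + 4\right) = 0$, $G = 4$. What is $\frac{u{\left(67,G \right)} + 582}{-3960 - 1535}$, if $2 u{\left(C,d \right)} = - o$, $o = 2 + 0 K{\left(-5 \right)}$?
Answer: $- \frac{83}{785} \approx -0.10573$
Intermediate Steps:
$K{\left(h \right)} = -4$ ($K{\left(h \right)} = -4 + \frac{1}{8} \cdot 0 = -4 + 0 = -4$)
$o = 2$ ($o = 2 + 0 \left(-4\right) = 2 + 0 = 2$)
$u{\left(C,d \right)} = -1$ ($u{\left(C,d \right)} = \frac{\left(-1\right) 2}{2} = \frac{1}{2} \left(-2\right) = -1$)
$\frac{u{\left(67,G \right)} + 582}{-3960 - 1535} = \frac{-1 + 582}{-3960 - 1535} = \frac{581}{-5495} = 581 \left(- \frac{1}{5495}\right) = - \frac{83}{785}$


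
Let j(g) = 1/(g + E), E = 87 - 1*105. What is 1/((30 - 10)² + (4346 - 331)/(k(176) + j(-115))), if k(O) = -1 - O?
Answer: 23542/8882805 ≈ 0.0026503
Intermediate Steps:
E = -18 (E = 87 - 105 = -18)
j(g) = 1/(-18 + g) (j(g) = 1/(g - 18) = 1/(-18 + g))
1/((30 - 10)² + (4346 - 331)/(k(176) + j(-115))) = 1/((30 - 10)² + (4346 - 331)/((-1 - 1*176) + 1/(-18 - 115))) = 1/(20² + 4015/((-1 - 176) + 1/(-133))) = 1/(400 + 4015/(-177 - 1/133)) = 1/(400 + 4015/(-23542/133)) = 1/(400 + 4015*(-133/23542)) = 1/(400 - 533995/23542) = 1/(8882805/23542) = 23542/8882805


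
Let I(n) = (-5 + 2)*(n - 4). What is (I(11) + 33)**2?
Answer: 144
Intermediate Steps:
I(n) = 12 - 3*n (I(n) = -3*(-4 + n) = 12 - 3*n)
(I(11) + 33)**2 = ((12 - 3*11) + 33)**2 = ((12 - 33) + 33)**2 = (-21 + 33)**2 = 12**2 = 144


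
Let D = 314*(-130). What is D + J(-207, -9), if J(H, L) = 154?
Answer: -40666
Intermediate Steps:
D = -40820
D + J(-207, -9) = -40820 + 154 = -40666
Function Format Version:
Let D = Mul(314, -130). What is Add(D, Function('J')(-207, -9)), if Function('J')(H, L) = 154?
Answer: -40666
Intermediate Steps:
D = -40820
Add(D, Function('J')(-207, -9)) = Add(-40820, 154) = -40666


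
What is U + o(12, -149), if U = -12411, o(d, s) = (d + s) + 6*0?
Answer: -12548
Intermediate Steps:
o(d, s) = d + s (o(d, s) = (d + s) + 0 = d + s)
U + o(12, -149) = -12411 + (12 - 149) = -12411 - 137 = -12548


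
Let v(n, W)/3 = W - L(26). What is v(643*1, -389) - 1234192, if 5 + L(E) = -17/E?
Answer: -32118893/26 ≈ -1.2353e+6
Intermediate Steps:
L(E) = -5 - 17/E
v(n, W) = 441/26 + 3*W (v(n, W) = 3*(W - (-5 - 17/26)) = 3*(W - 1*(-147/26)) = 3*(W + 147/26) = 3*(147/26 + W) = 441/26 + 3*W)
v(643*1, -389) - 1234192 = (441/26 + 3*(-389)) - 1234192 = (441/26 - 1167) - 1234192 = -29901/26 - 1234192 = -32118893/26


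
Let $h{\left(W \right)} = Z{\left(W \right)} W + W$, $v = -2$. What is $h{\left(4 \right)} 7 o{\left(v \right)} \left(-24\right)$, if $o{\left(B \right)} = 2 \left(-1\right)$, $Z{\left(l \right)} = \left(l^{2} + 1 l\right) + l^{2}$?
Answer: $49728$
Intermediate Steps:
$Z{\left(l \right)} = l + 2 l^{2}$ ($Z{\left(l \right)} = \left(l^{2} + l\right) + l^{2} = \left(l + l^{2}\right) + l^{2} = l + 2 l^{2}$)
$h{\left(W \right)} = W + W^{2} \left(1 + 2 W\right)$ ($h{\left(W \right)} = W \left(1 + 2 W\right) W + W = W^{2} \left(1 + 2 W\right) + W = W + W^{2} \left(1 + 2 W\right)$)
$o{\left(B \right)} = -2$
$h{\left(4 \right)} 7 o{\left(v \right)} \left(-24\right) = 4 \left(1 + 4 \left(1 + 2 \cdot 4\right)\right) 7 \left(-2\right) \left(-24\right) = 4 \left(1 + 4 \left(1 + 8\right)\right) 7 \left(-2\right) \left(-24\right) = 4 \left(1 + 4 \cdot 9\right) 7 \left(-2\right) \left(-24\right) = 4 \left(1 + 36\right) 7 \left(-2\right) \left(-24\right) = 4 \cdot 37 \cdot 7 \left(-2\right) \left(-24\right) = 148 \cdot 7 \left(-2\right) \left(-24\right) = 1036 \left(-2\right) \left(-24\right) = \left(-2072\right) \left(-24\right) = 49728$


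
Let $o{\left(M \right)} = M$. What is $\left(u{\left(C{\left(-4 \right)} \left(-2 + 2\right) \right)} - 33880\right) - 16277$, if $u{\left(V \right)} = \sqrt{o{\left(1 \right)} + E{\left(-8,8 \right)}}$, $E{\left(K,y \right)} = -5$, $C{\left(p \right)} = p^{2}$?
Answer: $-50157 + 2 i \approx -50157.0 + 2.0 i$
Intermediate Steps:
$u{\left(V \right)} = 2 i$ ($u{\left(V \right)} = \sqrt{1 - 5} = \sqrt{-4} = 2 i$)
$\left(u{\left(C{\left(-4 \right)} \left(-2 + 2\right) \right)} - 33880\right) - 16277 = \left(2 i - 33880\right) - 16277 = \left(-33880 + 2 i\right) - 16277 = -50157 + 2 i$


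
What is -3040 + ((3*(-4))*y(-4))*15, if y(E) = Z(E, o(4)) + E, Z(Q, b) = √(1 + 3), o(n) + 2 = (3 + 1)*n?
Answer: -2680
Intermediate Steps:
o(n) = -2 + 4*n (o(n) = -2 + (3 + 1)*n = -2 + 4*n)
Z(Q, b) = 2 (Z(Q, b) = √4 = 2)
y(E) = 2 + E
-3040 + ((3*(-4))*y(-4))*15 = -3040 + ((3*(-4))*(2 - 4))*15 = -3040 - 12*(-2)*15 = -3040 + 24*15 = -3040 + 360 = -2680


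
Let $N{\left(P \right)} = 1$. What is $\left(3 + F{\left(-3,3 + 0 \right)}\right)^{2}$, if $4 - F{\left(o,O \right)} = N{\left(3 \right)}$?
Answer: $36$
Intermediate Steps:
$F{\left(o,O \right)} = 3$ ($F{\left(o,O \right)} = 4 - 1 = 3$)
$\left(3 + F{\left(-3,3 + 0 \right)}\right)^{2} = \left(3 + 3\right)^{2} = 6^{2} = 36$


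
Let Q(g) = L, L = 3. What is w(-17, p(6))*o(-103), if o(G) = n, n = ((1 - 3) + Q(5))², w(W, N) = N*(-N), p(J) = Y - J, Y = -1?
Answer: -49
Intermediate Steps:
Q(g) = 3
p(J) = -1 - J
w(W, N) = -N²
n = 1 (n = ((1 - 3) + 3)² = (-2 + 3)² = 1² = 1)
o(G) = 1
w(-17, p(6))*o(-103) = -(-1 - 1*6)²*1 = -(-1 - 6)²*1 = -1*(-7)²*1 = -1*49*1 = -49*1 = -49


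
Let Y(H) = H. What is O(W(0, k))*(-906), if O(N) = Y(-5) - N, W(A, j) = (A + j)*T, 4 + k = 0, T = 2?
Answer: -2718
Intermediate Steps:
k = -4 (k = -4 + 0 = -4)
W(A, j) = 2*A + 2*j (W(A, j) = (A + j)*2 = 2*A + 2*j)
O(N) = -5 - N
O(W(0, k))*(-906) = (-5 - (2*0 + 2*(-4)))*(-906) = (-5 - (0 - 8))*(-906) = (-5 - 1*(-8))*(-906) = (-5 + 8)*(-906) = 3*(-906) = -2718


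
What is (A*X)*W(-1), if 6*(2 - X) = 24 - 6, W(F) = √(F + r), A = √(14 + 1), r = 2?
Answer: -√15 ≈ -3.8730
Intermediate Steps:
A = √15 ≈ 3.8730
W(F) = √(2 + F) (W(F) = √(F + 2) = √(2 + F))
X = -1 (X = 2 - (24 - 6)/6 = 2 - ⅙*18 = 2 - 3 = -1)
(A*X)*W(-1) = (√15*(-1))*√(2 - 1) = (-√15)*√1 = -√15*1 = -√15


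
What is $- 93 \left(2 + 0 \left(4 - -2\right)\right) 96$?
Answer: $-17856$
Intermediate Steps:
$- 93 \left(2 + 0 \left(4 - -2\right)\right) 96 = - 93 \left(2 + 0 \left(4 + 2\right)\right) 96 = - 93 \left(2 + 0 \cdot 6\right) 96 = - 93 \left(2 + 0\right) 96 = \left(-93\right) 2 \cdot 96 = \left(-186\right) 96 = -17856$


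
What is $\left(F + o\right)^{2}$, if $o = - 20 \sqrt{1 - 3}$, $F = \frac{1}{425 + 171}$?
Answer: $\frac{\left(1 - 11920 i \sqrt{2}\right)^{2}}{355216} \approx -800.0 - 0.094914 i$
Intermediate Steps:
$F = \frac{1}{596} \approx 0.0016779$
$o = - 20 i \sqrt{2}$ ($o = - 20 \sqrt{-2} = - 20 i \sqrt{2} \approx - 28.284 i$)
$\left(F + o\right)^{2} = \left(\frac{1}{596} - 20 i \sqrt{2}\right)^{2}$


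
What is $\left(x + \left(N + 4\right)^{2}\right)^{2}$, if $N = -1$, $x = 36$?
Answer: $2025$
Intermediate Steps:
$\left(x + \left(N + 4\right)^{2}\right)^{2} = \left(36 + \left(-1 + 4\right)^{2}\right)^{2} = \left(36 + 3^{2}\right)^{2} = \left(36 + 9\right)^{2} = 45^{2} = 2025$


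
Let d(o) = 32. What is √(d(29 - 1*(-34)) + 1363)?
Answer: 3*√155 ≈ 37.350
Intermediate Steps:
√(d(29 - 1*(-34)) + 1363) = √(32 + 1363) = √1395 = 3*√155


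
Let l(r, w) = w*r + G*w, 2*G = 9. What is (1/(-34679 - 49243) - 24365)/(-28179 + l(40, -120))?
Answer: 2044759531/2812981518 ≈ 0.72690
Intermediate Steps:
G = 9/2 (G = (½)*9 = 9/2 ≈ 4.5000)
l(r, w) = 9*w/2 + r*w (l(r, w) = w*r + 9*w/2 = r*w + 9*w/2 = 9*w/2 + r*w)
(1/(-34679 - 49243) - 24365)/(-28179 + l(40, -120)) = (1/(-34679 - 49243) - 24365)/(-28179 + (½)*(-120)*(9 + 2*40)) = (1/(-83922) - 24365)/(-28179 + (½)*(-120)*(9 + 80)) = (-1/83922 - 24365)/(-28179 + (½)*(-120)*89) = -2044759531/(83922*(-28179 - 5340)) = -2044759531/83922/(-33519) = -2044759531/83922*(-1/33519) = 2044759531/2812981518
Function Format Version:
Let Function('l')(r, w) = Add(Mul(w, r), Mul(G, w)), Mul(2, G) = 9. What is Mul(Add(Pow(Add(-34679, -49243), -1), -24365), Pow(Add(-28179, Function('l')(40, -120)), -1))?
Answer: Rational(2044759531, 2812981518) ≈ 0.72690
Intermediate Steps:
G = Rational(9, 2) (G = Mul(Rational(1, 2), 9) = Rational(9, 2) ≈ 4.5000)
Function('l')(r, w) = Add(Mul(Rational(9, 2), w), Mul(r, w)) (Function('l')(r, w) = Add(Mul(w, r), Mul(Rational(9, 2), w)) = Add(Mul(r, w), Mul(Rational(9, 2), w)) = Add(Mul(Rational(9, 2), w), Mul(r, w)))
Mul(Add(Pow(Add(-34679, -49243), -1), -24365), Pow(Add(-28179, Function('l')(40, -120)), -1)) = Mul(Add(Pow(Add(-34679, -49243), -1), -24365), Pow(Add(-28179, Mul(Rational(1, 2), -120, Add(9, Mul(2, 40)))), -1)) = Mul(Add(Pow(-83922, -1), -24365), Pow(Add(-28179, Mul(Rational(1, 2), -120, Add(9, 80))), -1)) = Mul(Add(Rational(-1, 83922), -24365), Pow(Add(-28179, Mul(Rational(1, 2), -120, 89)), -1)) = Mul(Rational(-2044759531, 83922), Pow(Add(-28179, -5340), -1)) = Mul(Rational(-2044759531, 83922), Pow(-33519, -1)) = Mul(Rational(-2044759531, 83922), Rational(-1, 33519)) = Rational(2044759531, 2812981518)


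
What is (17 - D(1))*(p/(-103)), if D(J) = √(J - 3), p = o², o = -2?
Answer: -68/103 + 4*I*√2/103 ≈ -0.66019 + 0.054921*I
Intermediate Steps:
p = 4 (p = (-2)² = 4)
D(J) = √(-3 + J)
(17 - D(1))*(p/(-103)) = (17 - √(-3 + 1))*(4/(-103)) = (17 - √(-2))*(4*(-1/103)) = (17 - I*√2)*(-4/103) = -68/103 + 4*I*√2/103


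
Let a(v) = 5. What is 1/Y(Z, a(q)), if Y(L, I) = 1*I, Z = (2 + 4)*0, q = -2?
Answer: 1/5 ≈ 0.20000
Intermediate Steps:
Z = 0 (Z = 6*0 = 0)
Y(L, I) = I
1/Y(Z, a(q)) = 1/5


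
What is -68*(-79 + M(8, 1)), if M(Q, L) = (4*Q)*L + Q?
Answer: 2652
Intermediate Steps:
M(Q, L) = Q + 4*L*Q (M(Q, L) = 4*L*Q + Q = Q + 4*L*Q)
-68*(-79 + M(8, 1)) = -68*(-79 + 8*(1 + 4*1)) = -68*(-79 + 8*(1 + 4)) = -68*(-79 + 8*5) = -68*(-79 + 40) = -68*(-39) = 2652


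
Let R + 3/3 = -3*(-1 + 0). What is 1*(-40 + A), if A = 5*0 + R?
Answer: -38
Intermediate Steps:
R = 2 (R = -1 - 3*(-1 + 0) = -1 - 3*(-1) = -1 + 3 = 2)
A = 2 (A = 5*0 + 2 = 0 + 2 = 2)
1*(-40 + A) = 1*(-40 + 2) = 1*(-38) = -38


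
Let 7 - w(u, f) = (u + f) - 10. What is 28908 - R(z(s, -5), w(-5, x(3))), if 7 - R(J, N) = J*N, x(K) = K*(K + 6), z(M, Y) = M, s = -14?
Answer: 28971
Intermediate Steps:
x(K) = K*(6 + K)
w(u, f) = 17 - f - u (w(u, f) = 7 - ((u + f) - 10) = 7 - ((f + u) - 10) = 7 - (-10 + f + u) = 7 + (10 - f - u) = 17 - f - u)
R(J, N) = 7 - J*N
28908 - R(z(s, -5), w(-5, x(3))) = 28908 - (7 - 1*(-14)*(17 - 3*(6 + 3) - 1*(-5))) = 28908 - (7 - 1*(-14)*(17 - 3*9 + 5)) = 28908 - (7 - 1*(-14)*(17 - 1*27 + 5)) = 28908 - (7 - 1*(-14)*(17 - 27 + 5)) = 28908 - (7 - 1*(-14)*(-5)) = 28908 - (7 - 70) = 28908 - 1*(-63) = 28908 + 63 = 28971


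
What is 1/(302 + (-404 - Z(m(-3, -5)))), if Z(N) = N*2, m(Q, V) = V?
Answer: -1/92 ≈ -0.010870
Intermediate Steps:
Z(N) = 2*N
1/(302 + (-404 - Z(m(-3, -5)))) = 1/(302 + (-404 - 2*(-5))) = 1/(302 + (-404 - 1*(-10))) = 1/(302 + (-404 + 10)) = 1/(302 - 394) = 1/(-92) = -1/92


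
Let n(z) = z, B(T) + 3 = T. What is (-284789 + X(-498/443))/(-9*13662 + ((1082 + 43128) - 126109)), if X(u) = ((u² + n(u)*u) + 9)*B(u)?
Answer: 24763206641146/17809920757099 ≈ 1.3904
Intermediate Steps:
B(T) = -3 + T
X(u) = (-3 + u)*(9 + 2*u²) (X(u) = ((u² + u*u) + 9)*(-3 + u) = ((u² + u²) + 9)*(-3 + u) = (2*u² + 9)*(-3 + u) = (9 + 2*u²)*(-3 + u) = (-3 + u)*(9 + 2*u²))
(-284789 + X(-498/443))/(-9*13662 + ((1082 + 43128) - 126109)) = (-284789 + (-3 - 498/443)*(9 + 2*(-498/443)²))/(-9*13662 + ((1082 + 43128) - 126109)) = (-284789 + (-3 - 498*1/443)*(9 + 2*(-498*1/443)²))/(-122958 + (44210 - 126109)) = (-284789 + (-3 - 498/443)*(9 + 2*(-498/443)²))/(-122958 - 81899) = (-284789 - 1827*(9 + 2*(248004/196249))/443)/(-204857) = (-284789 - 1827*(9 + 496008/196249)/443)*(-1/204857) = (-284789 - 1827/443*2262249/196249)*(-1/204857) = (-284789 - 4133128923/86938307)*(-1/204857) = -24763206641146/86938307*(-1/204857) = 24763206641146/17809920757099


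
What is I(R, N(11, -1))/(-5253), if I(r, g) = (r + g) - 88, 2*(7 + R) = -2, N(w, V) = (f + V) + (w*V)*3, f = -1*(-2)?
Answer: 128/5253 ≈ 0.024367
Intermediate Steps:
f = 2
N(w, V) = 2 + V + 3*V*w (N(w, V) = (2 + V) + (w*V)*3 = (2 + V) + (V*w)*3 = (2 + V) + 3*V*w = 2 + V + 3*V*w)
R = -8 (R = -7 + (½)*(-2) = -7 - 1 = -8)
I(r, g) = -88 + g + r (I(r, g) = (g + r) - 88 = -88 + g + r)
I(R, N(11, -1))/(-5253) = (-88 + (2 - 1 + 3*(-1)*11) - 8)/(-5253) = (-88 + (2 - 1 - 33) - 8)*(-1/5253) = (-88 - 32 - 8)*(-1/5253) = -128*(-1/5253) = 128/5253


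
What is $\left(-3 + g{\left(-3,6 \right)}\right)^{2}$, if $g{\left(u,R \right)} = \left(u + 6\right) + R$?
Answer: $36$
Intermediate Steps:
$g{\left(u,R \right)} = 6 + R + u$ ($g{\left(u,R \right)} = \left(6 + u\right) + R = 6 + R + u$)
$\left(-3 + g{\left(-3,6 \right)}\right)^{2} = \left(-3 + \left(6 + 6 - 3\right)\right)^{2} = \left(-3 + 9\right)^{2} = 6^{2} = 36$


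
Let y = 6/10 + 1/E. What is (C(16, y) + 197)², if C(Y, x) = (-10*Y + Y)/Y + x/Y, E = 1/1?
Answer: 3538161/100 ≈ 35382.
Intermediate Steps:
E = 1
y = 8/5 (y = 6/10 + 1/1 = 6*(⅒) + 1*1 = ⅗ + 1 = 8/5 ≈ 1.6000)
C(Y, x) = -9 + x/Y (C(Y, x) = (-9*Y)/Y + x/Y = -9 + x/Y)
(C(16, y) + 197)² = ((-9 + (8/5)/16) + 197)² = ((-9 + (8/5)*(1/16)) + 197)² = ((-9 + ⅒) + 197)² = (-89/10 + 197)² = (1881/10)² = 3538161/100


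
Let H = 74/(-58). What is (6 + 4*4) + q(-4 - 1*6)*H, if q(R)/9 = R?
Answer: 3968/29 ≈ 136.83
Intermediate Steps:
q(R) = 9*R
H = -37/29 (H = 74*(-1/58) = -37/29 ≈ -1.2759)
(6 + 4*4) + q(-4 - 1*6)*H = (6 + 4*4) + (9*(-4 - 1*6))*(-37/29) = (6 + 16) + (9*(-4 - 6))*(-37/29) = 22 + (9*(-10))*(-37/29) = 22 - 90*(-37/29) = 22 + 3330/29 = 3968/29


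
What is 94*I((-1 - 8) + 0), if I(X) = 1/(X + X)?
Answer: -47/9 ≈ -5.2222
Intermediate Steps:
I(X) = 1/(2*X)
94*I((-1 - 8) + 0) = 94*(1/(2*((-1 - 8) + 0))) = 94*(1/(2*(-9 + 0))) = 94*((½)/(-9)) = 94*((½)*(-⅑)) = 94*(-1/18) = -47/9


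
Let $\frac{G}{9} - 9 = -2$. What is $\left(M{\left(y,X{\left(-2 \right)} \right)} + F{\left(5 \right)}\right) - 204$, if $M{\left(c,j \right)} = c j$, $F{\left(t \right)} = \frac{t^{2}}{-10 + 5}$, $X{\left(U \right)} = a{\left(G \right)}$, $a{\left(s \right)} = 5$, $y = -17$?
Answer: $-294$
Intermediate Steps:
$G = 63$ ($G = 81 + 9 \left(-2\right) = 81 - 18 = 63$)
$X{\left(U \right)} = 5$
$F{\left(t \right)} = - \frac{t^{2}}{5}$ ($F{\left(t \right)} = \frac{t^{2}}{-5} = - \frac{t^{2}}{5}$)
$\left(M{\left(y,X{\left(-2 \right)} \right)} + F{\left(5 \right)}\right) - 204 = \left(\left(-17\right) 5 - \frac{5^{2}}{5}\right) - 204 = \left(-85 - 5\right) - 204 = -90 - 204 = -294$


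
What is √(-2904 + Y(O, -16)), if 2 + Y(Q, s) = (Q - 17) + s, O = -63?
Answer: I*√3002 ≈ 54.791*I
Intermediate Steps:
Y(Q, s) = -19 + Q + s (Y(Q, s) = -2 + ((Q - 17) + s) = -2 + ((-17 + Q) + s) = -2 + (-17 + Q + s) = -19 + Q + s)
√(-2904 + Y(O, -16)) = √(-2904 + (-19 - 63 - 16)) = √(-2904 - 98) = √(-3002) = I*√3002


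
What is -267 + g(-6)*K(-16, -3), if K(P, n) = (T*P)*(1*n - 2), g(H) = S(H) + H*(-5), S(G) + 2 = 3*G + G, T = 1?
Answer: 53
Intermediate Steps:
S(G) = -2 + 4*G (S(G) = -2 + (3*G + G) = -2 + 4*G)
g(H) = -2 - H (g(H) = (-2 + 4*H) + H*(-5) = (-2 + 4*H) - 5*H = -2 - H)
K(P, n) = P*(-2 + n) (K(P, n) = (1*P)*(1*n - 2) = P*(n - 2) = P*(-2 + n))
-267 + g(-6)*K(-16, -3) = -267 + (-2 - 1*(-6))*(-16*(-2 - 3)) = -267 + (-2 + 6)*(-16*(-5)) = -267 + 4*80 = -267 + 320 = 53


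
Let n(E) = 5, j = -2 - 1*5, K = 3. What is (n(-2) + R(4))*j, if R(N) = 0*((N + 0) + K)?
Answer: -35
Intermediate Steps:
j = -7 (j = -2 - 5 = -7)
R(N) = 0 (R(N) = 0*((N + 0) + 3) = 0*(N + 3) = 0*(3 + N) = 0)
(n(-2) + R(4))*j = (5 + 0)*(-7) = 5*(-7) = -35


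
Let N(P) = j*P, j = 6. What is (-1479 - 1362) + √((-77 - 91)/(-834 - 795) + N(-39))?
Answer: -2841 + I*√68964258/543 ≈ -2841.0 + 15.294*I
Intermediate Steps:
N(P) = 6*P
(-1479 - 1362) + √((-77 - 91)/(-834 - 795) + N(-39)) = (-1479 - 1362) + √((-77 - 91)/(-834 - 795) + 6*(-39)) = -2841 + √(-168/(-1629) - 234) = -2841 + √(-168*(-1/1629) - 234) = -2841 + √(56/543 - 234) = -2841 + √(-127006/543) = -2841 + I*√68964258/543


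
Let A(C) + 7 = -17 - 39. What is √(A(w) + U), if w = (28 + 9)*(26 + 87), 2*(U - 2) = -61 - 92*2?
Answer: I*√734/2 ≈ 13.546*I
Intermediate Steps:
U = -241/2 (U = 2 + (-61 - 92*2)/2 = 2 + (-61 - 184)/2 = 2 + (½)*(-245) = 2 - 245/2 = -241/2 ≈ -120.50)
w = 4181 (w = 37*113 = 4181)
A(C) = -63 (A(C) = -7 + (-17 - 39) = -7 - 56 = -63)
√(A(w) + U) = √(-63 - 241/2) = √(-367/2) = I*√734/2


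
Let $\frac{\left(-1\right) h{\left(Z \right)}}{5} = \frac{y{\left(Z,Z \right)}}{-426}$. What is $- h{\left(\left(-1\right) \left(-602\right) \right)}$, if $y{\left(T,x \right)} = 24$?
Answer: $- \frac{20}{71} \approx -0.28169$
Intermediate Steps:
$h{\left(Z \right)} = \frac{20}{71}$ ($h{\left(Z \right)} = - 5 \frac{24}{-426} = - 5 \cdot 24 \left(- \frac{1}{426}\right) = \left(-5\right) \left(- \frac{4}{71}\right) = \frac{20}{71}$)
$- h{\left(\left(-1\right) \left(-602\right) \right)} = \left(-1\right) \frac{20}{71} = - \frac{20}{71}$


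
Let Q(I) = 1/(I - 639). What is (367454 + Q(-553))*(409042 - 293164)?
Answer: 25377581370813/596 ≈ 4.2580e+10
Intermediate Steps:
Q(I) = 1/(-639 + I)
(367454 + Q(-553))*(409042 - 293164) = (367454 + 1/(-639 - 553))*(409042 - 293164) = (367454 + 1/(-1192))*115878 = (367454 - 1/1192)*115878 = (438005167/1192)*115878 = 25377581370813/596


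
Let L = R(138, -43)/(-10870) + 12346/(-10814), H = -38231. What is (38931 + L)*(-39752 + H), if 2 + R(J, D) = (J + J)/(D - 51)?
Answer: -4193112772160700036/1381191115 ≈ -3.0359e+9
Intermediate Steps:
R(J, D) = -2 + 2*J/(-51 + D) (R(J, D) = -2 + (J + J)/(D - 51) = -2 + (2*J)/(-51 + D) = -2 + 2*J/(-51 + D))
L = -1576234773/1381191115 (L = (2*(51 + 138 - 1*(-43))/(-51 - 43))/(-10870) + 12346/(-10814) = (2*(51 + 138 + 43)/(-94))*(-1/10870) + 12346*(-1/10814) = (2*(-1/94)*232)*(-1/10870) - 6173/5407 = -232/47*(-1/10870) - 6173/5407 = 116/255445 - 6173/5407 = -1576234773/1381191115 ≈ -1.1412)
(38931 + L)*(-39752 + H) = (38931 - 1576234773/1381191115)*(-39752 - 38231) = (53769575063292/1381191115)*(-77983) = -4193112772160700036/1381191115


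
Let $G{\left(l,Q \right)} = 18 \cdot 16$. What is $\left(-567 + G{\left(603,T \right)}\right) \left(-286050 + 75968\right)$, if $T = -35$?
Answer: $58612878$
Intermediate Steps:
$G{\left(l,Q \right)} = 288$
$\left(-567 + G{\left(603,T \right)}\right) \left(-286050 + 75968\right) = \left(-567 + 288\right) \left(-286050 + 75968\right) = \left(-279\right) \left(-210082\right) = 58612878$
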